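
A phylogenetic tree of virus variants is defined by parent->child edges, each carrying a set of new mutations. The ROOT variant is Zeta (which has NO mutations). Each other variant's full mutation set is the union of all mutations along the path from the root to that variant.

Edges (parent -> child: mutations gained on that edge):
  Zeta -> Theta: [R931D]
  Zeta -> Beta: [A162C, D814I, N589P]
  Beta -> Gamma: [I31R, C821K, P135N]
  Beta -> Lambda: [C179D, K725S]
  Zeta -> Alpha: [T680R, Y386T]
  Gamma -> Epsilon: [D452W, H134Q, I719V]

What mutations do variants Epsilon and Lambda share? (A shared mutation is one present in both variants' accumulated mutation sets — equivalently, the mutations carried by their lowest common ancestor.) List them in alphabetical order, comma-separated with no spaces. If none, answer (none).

Answer: A162C,D814I,N589P

Derivation:
Accumulating mutations along path to Epsilon:
  At Zeta: gained [] -> total []
  At Beta: gained ['A162C', 'D814I', 'N589P'] -> total ['A162C', 'D814I', 'N589P']
  At Gamma: gained ['I31R', 'C821K', 'P135N'] -> total ['A162C', 'C821K', 'D814I', 'I31R', 'N589P', 'P135N']
  At Epsilon: gained ['D452W', 'H134Q', 'I719V'] -> total ['A162C', 'C821K', 'D452W', 'D814I', 'H134Q', 'I31R', 'I719V', 'N589P', 'P135N']
Mutations(Epsilon) = ['A162C', 'C821K', 'D452W', 'D814I', 'H134Q', 'I31R', 'I719V', 'N589P', 'P135N']
Accumulating mutations along path to Lambda:
  At Zeta: gained [] -> total []
  At Beta: gained ['A162C', 'D814I', 'N589P'] -> total ['A162C', 'D814I', 'N589P']
  At Lambda: gained ['C179D', 'K725S'] -> total ['A162C', 'C179D', 'D814I', 'K725S', 'N589P']
Mutations(Lambda) = ['A162C', 'C179D', 'D814I', 'K725S', 'N589P']
Intersection: ['A162C', 'C821K', 'D452W', 'D814I', 'H134Q', 'I31R', 'I719V', 'N589P', 'P135N'] ∩ ['A162C', 'C179D', 'D814I', 'K725S', 'N589P'] = ['A162C', 'D814I', 'N589P']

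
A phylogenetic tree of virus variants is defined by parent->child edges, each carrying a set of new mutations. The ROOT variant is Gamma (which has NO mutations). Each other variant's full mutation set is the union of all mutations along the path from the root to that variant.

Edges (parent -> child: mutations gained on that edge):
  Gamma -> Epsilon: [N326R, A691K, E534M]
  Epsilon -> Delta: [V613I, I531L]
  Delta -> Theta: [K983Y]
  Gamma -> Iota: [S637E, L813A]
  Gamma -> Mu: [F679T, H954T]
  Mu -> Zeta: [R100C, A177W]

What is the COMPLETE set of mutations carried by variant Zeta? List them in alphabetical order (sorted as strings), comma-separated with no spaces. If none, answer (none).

At Gamma: gained [] -> total []
At Mu: gained ['F679T', 'H954T'] -> total ['F679T', 'H954T']
At Zeta: gained ['R100C', 'A177W'] -> total ['A177W', 'F679T', 'H954T', 'R100C']

Answer: A177W,F679T,H954T,R100C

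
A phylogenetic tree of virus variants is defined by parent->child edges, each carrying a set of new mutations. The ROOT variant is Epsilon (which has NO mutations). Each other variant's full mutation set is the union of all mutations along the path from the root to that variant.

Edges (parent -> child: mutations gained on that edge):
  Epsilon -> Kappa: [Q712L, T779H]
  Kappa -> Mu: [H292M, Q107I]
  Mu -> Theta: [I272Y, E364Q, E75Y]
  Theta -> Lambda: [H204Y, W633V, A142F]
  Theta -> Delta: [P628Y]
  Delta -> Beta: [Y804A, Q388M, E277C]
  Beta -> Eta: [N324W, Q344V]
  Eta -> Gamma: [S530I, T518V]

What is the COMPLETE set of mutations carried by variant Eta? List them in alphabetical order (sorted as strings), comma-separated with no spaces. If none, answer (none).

At Epsilon: gained [] -> total []
At Kappa: gained ['Q712L', 'T779H'] -> total ['Q712L', 'T779H']
At Mu: gained ['H292M', 'Q107I'] -> total ['H292M', 'Q107I', 'Q712L', 'T779H']
At Theta: gained ['I272Y', 'E364Q', 'E75Y'] -> total ['E364Q', 'E75Y', 'H292M', 'I272Y', 'Q107I', 'Q712L', 'T779H']
At Delta: gained ['P628Y'] -> total ['E364Q', 'E75Y', 'H292M', 'I272Y', 'P628Y', 'Q107I', 'Q712L', 'T779H']
At Beta: gained ['Y804A', 'Q388M', 'E277C'] -> total ['E277C', 'E364Q', 'E75Y', 'H292M', 'I272Y', 'P628Y', 'Q107I', 'Q388M', 'Q712L', 'T779H', 'Y804A']
At Eta: gained ['N324W', 'Q344V'] -> total ['E277C', 'E364Q', 'E75Y', 'H292M', 'I272Y', 'N324W', 'P628Y', 'Q107I', 'Q344V', 'Q388M', 'Q712L', 'T779H', 'Y804A']

Answer: E277C,E364Q,E75Y,H292M,I272Y,N324W,P628Y,Q107I,Q344V,Q388M,Q712L,T779H,Y804A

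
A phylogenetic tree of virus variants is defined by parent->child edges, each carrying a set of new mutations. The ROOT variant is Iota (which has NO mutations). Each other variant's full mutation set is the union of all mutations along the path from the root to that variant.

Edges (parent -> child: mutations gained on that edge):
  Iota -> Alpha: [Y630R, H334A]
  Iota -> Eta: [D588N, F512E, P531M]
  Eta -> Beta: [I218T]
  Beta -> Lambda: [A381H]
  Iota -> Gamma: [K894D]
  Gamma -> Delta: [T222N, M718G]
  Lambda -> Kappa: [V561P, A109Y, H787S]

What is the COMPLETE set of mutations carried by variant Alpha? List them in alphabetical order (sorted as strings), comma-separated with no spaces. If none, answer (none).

Answer: H334A,Y630R

Derivation:
At Iota: gained [] -> total []
At Alpha: gained ['Y630R', 'H334A'] -> total ['H334A', 'Y630R']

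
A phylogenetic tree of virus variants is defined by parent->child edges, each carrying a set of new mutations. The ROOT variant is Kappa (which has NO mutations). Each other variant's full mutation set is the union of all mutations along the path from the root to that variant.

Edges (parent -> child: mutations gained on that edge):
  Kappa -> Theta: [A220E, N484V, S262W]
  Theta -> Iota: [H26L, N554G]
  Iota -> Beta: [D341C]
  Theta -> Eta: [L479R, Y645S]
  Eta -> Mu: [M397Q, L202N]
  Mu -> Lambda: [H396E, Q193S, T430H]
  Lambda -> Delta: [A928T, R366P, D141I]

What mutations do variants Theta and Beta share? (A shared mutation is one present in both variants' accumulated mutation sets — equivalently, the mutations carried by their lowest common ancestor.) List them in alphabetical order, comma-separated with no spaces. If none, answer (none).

Answer: A220E,N484V,S262W

Derivation:
Accumulating mutations along path to Theta:
  At Kappa: gained [] -> total []
  At Theta: gained ['A220E', 'N484V', 'S262W'] -> total ['A220E', 'N484V', 'S262W']
Mutations(Theta) = ['A220E', 'N484V', 'S262W']
Accumulating mutations along path to Beta:
  At Kappa: gained [] -> total []
  At Theta: gained ['A220E', 'N484V', 'S262W'] -> total ['A220E', 'N484V', 'S262W']
  At Iota: gained ['H26L', 'N554G'] -> total ['A220E', 'H26L', 'N484V', 'N554G', 'S262W']
  At Beta: gained ['D341C'] -> total ['A220E', 'D341C', 'H26L', 'N484V', 'N554G', 'S262W']
Mutations(Beta) = ['A220E', 'D341C', 'H26L', 'N484V', 'N554G', 'S262W']
Intersection: ['A220E', 'N484V', 'S262W'] ∩ ['A220E', 'D341C', 'H26L', 'N484V', 'N554G', 'S262W'] = ['A220E', 'N484V', 'S262W']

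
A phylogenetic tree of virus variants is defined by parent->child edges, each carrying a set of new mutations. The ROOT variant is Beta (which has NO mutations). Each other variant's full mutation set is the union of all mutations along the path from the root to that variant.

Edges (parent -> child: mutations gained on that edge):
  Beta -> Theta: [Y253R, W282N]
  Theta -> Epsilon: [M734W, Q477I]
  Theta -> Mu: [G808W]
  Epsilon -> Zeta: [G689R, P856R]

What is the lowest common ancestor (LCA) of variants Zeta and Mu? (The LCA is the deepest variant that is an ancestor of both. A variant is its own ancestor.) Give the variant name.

Path from root to Zeta: Beta -> Theta -> Epsilon -> Zeta
  ancestors of Zeta: {Beta, Theta, Epsilon, Zeta}
Path from root to Mu: Beta -> Theta -> Mu
  ancestors of Mu: {Beta, Theta, Mu}
Common ancestors: {Beta, Theta}
Walk up from Mu: Mu (not in ancestors of Zeta), Theta (in ancestors of Zeta), Beta (in ancestors of Zeta)
Deepest common ancestor (LCA) = Theta

Answer: Theta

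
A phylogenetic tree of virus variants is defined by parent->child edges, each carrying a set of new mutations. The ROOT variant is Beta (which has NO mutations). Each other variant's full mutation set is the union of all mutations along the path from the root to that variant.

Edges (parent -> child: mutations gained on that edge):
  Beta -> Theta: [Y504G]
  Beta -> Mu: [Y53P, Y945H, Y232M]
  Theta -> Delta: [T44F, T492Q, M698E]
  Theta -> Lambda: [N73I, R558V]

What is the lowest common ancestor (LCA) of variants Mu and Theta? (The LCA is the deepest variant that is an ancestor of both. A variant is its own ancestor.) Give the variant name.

Answer: Beta

Derivation:
Path from root to Mu: Beta -> Mu
  ancestors of Mu: {Beta, Mu}
Path from root to Theta: Beta -> Theta
  ancestors of Theta: {Beta, Theta}
Common ancestors: {Beta}
Walk up from Theta: Theta (not in ancestors of Mu), Beta (in ancestors of Mu)
Deepest common ancestor (LCA) = Beta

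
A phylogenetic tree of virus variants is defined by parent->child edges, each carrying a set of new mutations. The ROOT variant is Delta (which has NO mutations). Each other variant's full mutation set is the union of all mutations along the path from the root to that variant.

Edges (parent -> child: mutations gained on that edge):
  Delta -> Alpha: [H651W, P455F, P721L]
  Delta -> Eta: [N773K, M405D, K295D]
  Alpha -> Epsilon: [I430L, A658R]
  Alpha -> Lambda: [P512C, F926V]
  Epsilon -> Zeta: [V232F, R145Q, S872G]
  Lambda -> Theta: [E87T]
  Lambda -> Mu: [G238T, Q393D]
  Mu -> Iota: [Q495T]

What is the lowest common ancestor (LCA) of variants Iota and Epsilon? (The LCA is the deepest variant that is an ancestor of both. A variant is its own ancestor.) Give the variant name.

Answer: Alpha

Derivation:
Path from root to Iota: Delta -> Alpha -> Lambda -> Mu -> Iota
  ancestors of Iota: {Delta, Alpha, Lambda, Mu, Iota}
Path from root to Epsilon: Delta -> Alpha -> Epsilon
  ancestors of Epsilon: {Delta, Alpha, Epsilon}
Common ancestors: {Delta, Alpha}
Walk up from Epsilon: Epsilon (not in ancestors of Iota), Alpha (in ancestors of Iota), Delta (in ancestors of Iota)
Deepest common ancestor (LCA) = Alpha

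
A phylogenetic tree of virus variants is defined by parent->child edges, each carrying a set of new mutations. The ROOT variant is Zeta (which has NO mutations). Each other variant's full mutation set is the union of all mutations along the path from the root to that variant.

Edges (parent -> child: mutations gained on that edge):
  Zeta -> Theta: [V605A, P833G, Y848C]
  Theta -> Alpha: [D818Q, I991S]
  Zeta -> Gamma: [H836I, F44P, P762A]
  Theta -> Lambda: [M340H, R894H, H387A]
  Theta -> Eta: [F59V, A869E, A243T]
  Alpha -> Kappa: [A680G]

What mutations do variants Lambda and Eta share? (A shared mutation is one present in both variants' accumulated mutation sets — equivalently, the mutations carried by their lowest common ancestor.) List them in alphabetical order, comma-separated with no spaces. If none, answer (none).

Answer: P833G,V605A,Y848C

Derivation:
Accumulating mutations along path to Lambda:
  At Zeta: gained [] -> total []
  At Theta: gained ['V605A', 'P833G', 'Y848C'] -> total ['P833G', 'V605A', 'Y848C']
  At Lambda: gained ['M340H', 'R894H', 'H387A'] -> total ['H387A', 'M340H', 'P833G', 'R894H', 'V605A', 'Y848C']
Mutations(Lambda) = ['H387A', 'M340H', 'P833G', 'R894H', 'V605A', 'Y848C']
Accumulating mutations along path to Eta:
  At Zeta: gained [] -> total []
  At Theta: gained ['V605A', 'P833G', 'Y848C'] -> total ['P833G', 'V605A', 'Y848C']
  At Eta: gained ['F59V', 'A869E', 'A243T'] -> total ['A243T', 'A869E', 'F59V', 'P833G', 'V605A', 'Y848C']
Mutations(Eta) = ['A243T', 'A869E', 'F59V', 'P833G', 'V605A', 'Y848C']
Intersection: ['H387A', 'M340H', 'P833G', 'R894H', 'V605A', 'Y848C'] ∩ ['A243T', 'A869E', 'F59V', 'P833G', 'V605A', 'Y848C'] = ['P833G', 'V605A', 'Y848C']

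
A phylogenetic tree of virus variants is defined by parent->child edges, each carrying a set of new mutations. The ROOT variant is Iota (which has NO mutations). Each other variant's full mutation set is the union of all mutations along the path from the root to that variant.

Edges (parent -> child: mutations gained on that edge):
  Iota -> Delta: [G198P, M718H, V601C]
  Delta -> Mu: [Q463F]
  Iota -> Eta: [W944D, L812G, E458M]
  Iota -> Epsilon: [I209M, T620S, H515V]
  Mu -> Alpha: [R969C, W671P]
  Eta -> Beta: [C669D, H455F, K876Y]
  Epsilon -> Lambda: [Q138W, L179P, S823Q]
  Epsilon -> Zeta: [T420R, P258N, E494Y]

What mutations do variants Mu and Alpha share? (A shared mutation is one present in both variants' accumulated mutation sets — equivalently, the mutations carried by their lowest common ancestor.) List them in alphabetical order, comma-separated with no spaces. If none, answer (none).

Accumulating mutations along path to Mu:
  At Iota: gained [] -> total []
  At Delta: gained ['G198P', 'M718H', 'V601C'] -> total ['G198P', 'M718H', 'V601C']
  At Mu: gained ['Q463F'] -> total ['G198P', 'M718H', 'Q463F', 'V601C']
Mutations(Mu) = ['G198P', 'M718H', 'Q463F', 'V601C']
Accumulating mutations along path to Alpha:
  At Iota: gained [] -> total []
  At Delta: gained ['G198P', 'M718H', 'V601C'] -> total ['G198P', 'M718H', 'V601C']
  At Mu: gained ['Q463F'] -> total ['G198P', 'M718H', 'Q463F', 'V601C']
  At Alpha: gained ['R969C', 'W671P'] -> total ['G198P', 'M718H', 'Q463F', 'R969C', 'V601C', 'W671P']
Mutations(Alpha) = ['G198P', 'M718H', 'Q463F', 'R969C', 'V601C', 'W671P']
Intersection: ['G198P', 'M718H', 'Q463F', 'V601C'] ∩ ['G198P', 'M718H', 'Q463F', 'R969C', 'V601C', 'W671P'] = ['G198P', 'M718H', 'Q463F', 'V601C']

Answer: G198P,M718H,Q463F,V601C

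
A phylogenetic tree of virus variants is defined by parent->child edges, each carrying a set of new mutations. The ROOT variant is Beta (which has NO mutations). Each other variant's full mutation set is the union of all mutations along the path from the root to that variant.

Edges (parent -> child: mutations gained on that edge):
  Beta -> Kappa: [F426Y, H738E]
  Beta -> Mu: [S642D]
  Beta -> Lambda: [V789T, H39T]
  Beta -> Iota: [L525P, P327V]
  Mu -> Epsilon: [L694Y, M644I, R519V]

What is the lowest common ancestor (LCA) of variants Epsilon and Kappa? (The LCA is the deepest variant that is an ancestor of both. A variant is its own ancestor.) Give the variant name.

Answer: Beta

Derivation:
Path from root to Epsilon: Beta -> Mu -> Epsilon
  ancestors of Epsilon: {Beta, Mu, Epsilon}
Path from root to Kappa: Beta -> Kappa
  ancestors of Kappa: {Beta, Kappa}
Common ancestors: {Beta}
Walk up from Kappa: Kappa (not in ancestors of Epsilon), Beta (in ancestors of Epsilon)
Deepest common ancestor (LCA) = Beta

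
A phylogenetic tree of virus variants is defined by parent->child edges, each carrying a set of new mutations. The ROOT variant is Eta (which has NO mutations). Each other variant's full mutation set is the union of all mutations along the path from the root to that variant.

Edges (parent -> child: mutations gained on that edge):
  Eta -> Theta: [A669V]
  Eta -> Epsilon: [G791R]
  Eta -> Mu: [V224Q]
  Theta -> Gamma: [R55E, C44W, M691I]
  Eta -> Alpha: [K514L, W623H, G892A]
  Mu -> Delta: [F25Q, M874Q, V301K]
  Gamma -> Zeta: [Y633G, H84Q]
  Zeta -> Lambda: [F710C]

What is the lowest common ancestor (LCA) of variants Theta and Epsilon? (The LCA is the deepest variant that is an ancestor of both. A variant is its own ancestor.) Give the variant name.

Answer: Eta

Derivation:
Path from root to Theta: Eta -> Theta
  ancestors of Theta: {Eta, Theta}
Path from root to Epsilon: Eta -> Epsilon
  ancestors of Epsilon: {Eta, Epsilon}
Common ancestors: {Eta}
Walk up from Epsilon: Epsilon (not in ancestors of Theta), Eta (in ancestors of Theta)
Deepest common ancestor (LCA) = Eta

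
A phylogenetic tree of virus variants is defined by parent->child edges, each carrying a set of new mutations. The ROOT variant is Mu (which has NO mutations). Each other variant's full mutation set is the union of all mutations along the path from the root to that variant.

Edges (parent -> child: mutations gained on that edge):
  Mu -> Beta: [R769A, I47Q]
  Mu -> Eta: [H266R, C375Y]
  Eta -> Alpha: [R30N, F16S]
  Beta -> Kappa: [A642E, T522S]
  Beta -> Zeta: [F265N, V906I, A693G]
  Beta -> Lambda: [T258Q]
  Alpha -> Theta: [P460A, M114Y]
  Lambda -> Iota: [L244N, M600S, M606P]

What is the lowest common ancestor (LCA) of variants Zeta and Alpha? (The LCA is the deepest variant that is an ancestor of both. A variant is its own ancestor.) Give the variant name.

Answer: Mu

Derivation:
Path from root to Zeta: Mu -> Beta -> Zeta
  ancestors of Zeta: {Mu, Beta, Zeta}
Path from root to Alpha: Mu -> Eta -> Alpha
  ancestors of Alpha: {Mu, Eta, Alpha}
Common ancestors: {Mu}
Walk up from Alpha: Alpha (not in ancestors of Zeta), Eta (not in ancestors of Zeta), Mu (in ancestors of Zeta)
Deepest common ancestor (LCA) = Mu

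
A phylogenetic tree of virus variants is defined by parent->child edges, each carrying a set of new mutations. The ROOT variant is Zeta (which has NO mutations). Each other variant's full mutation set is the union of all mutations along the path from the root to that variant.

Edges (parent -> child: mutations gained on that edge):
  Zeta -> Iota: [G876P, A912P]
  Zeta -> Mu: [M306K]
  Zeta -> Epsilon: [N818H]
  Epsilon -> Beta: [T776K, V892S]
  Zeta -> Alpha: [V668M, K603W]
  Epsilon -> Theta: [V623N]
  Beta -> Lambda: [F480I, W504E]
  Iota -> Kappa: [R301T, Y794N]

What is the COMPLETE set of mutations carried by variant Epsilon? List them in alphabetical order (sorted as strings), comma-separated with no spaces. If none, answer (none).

Answer: N818H

Derivation:
At Zeta: gained [] -> total []
At Epsilon: gained ['N818H'] -> total ['N818H']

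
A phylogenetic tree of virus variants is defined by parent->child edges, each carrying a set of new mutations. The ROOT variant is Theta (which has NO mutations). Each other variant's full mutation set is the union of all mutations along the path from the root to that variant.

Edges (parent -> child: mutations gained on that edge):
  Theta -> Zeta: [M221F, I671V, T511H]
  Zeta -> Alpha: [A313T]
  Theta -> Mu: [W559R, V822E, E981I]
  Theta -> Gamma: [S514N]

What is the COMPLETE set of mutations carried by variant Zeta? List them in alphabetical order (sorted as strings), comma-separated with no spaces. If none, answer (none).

Answer: I671V,M221F,T511H

Derivation:
At Theta: gained [] -> total []
At Zeta: gained ['M221F', 'I671V', 'T511H'] -> total ['I671V', 'M221F', 'T511H']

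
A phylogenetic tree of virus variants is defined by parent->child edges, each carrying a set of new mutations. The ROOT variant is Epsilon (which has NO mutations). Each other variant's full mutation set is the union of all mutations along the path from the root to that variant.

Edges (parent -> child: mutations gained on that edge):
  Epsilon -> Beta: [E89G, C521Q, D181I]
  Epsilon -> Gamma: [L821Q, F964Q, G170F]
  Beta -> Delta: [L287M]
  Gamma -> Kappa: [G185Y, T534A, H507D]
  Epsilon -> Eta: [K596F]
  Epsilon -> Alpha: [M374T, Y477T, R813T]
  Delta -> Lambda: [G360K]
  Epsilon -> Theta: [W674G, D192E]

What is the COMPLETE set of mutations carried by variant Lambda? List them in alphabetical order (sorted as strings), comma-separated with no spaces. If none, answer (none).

Answer: C521Q,D181I,E89G,G360K,L287M

Derivation:
At Epsilon: gained [] -> total []
At Beta: gained ['E89G', 'C521Q', 'D181I'] -> total ['C521Q', 'D181I', 'E89G']
At Delta: gained ['L287M'] -> total ['C521Q', 'D181I', 'E89G', 'L287M']
At Lambda: gained ['G360K'] -> total ['C521Q', 'D181I', 'E89G', 'G360K', 'L287M']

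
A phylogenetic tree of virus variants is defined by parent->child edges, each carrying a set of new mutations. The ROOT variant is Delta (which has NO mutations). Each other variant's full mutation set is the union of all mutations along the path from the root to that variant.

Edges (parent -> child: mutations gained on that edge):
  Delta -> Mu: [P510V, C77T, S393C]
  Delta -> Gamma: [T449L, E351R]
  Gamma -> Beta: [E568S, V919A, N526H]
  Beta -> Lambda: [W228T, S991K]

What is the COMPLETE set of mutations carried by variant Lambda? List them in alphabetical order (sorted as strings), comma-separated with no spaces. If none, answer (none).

Answer: E351R,E568S,N526H,S991K,T449L,V919A,W228T

Derivation:
At Delta: gained [] -> total []
At Gamma: gained ['T449L', 'E351R'] -> total ['E351R', 'T449L']
At Beta: gained ['E568S', 'V919A', 'N526H'] -> total ['E351R', 'E568S', 'N526H', 'T449L', 'V919A']
At Lambda: gained ['W228T', 'S991K'] -> total ['E351R', 'E568S', 'N526H', 'S991K', 'T449L', 'V919A', 'W228T']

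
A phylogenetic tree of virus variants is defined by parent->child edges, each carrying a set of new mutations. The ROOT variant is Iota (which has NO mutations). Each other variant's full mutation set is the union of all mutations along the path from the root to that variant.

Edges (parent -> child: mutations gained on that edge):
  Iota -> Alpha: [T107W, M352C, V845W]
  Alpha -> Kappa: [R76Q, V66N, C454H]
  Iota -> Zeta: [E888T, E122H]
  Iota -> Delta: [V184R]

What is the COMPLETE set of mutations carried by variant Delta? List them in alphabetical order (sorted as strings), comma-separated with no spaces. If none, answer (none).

At Iota: gained [] -> total []
At Delta: gained ['V184R'] -> total ['V184R']

Answer: V184R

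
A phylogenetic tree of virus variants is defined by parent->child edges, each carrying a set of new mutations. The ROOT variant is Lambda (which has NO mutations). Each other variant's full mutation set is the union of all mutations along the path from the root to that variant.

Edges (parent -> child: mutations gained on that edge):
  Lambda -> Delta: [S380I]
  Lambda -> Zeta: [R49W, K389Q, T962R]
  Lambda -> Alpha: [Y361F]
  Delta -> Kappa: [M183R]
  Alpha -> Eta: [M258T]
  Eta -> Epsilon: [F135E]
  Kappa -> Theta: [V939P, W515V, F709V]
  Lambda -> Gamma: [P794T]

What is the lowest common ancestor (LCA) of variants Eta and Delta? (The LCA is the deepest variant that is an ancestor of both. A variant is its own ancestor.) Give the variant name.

Answer: Lambda

Derivation:
Path from root to Eta: Lambda -> Alpha -> Eta
  ancestors of Eta: {Lambda, Alpha, Eta}
Path from root to Delta: Lambda -> Delta
  ancestors of Delta: {Lambda, Delta}
Common ancestors: {Lambda}
Walk up from Delta: Delta (not in ancestors of Eta), Lambda (in ancestors of Eta)
Deepest common ancestor (LCA) = Lambda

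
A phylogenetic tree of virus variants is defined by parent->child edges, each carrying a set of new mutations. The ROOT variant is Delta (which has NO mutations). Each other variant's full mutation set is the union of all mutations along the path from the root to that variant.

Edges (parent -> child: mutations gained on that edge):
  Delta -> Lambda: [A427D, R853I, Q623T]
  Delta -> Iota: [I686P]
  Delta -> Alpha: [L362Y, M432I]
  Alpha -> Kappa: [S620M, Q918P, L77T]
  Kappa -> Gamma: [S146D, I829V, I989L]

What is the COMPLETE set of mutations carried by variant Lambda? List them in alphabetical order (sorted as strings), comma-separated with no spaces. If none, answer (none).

At Delta: gained [] -> total []
At Lambda: gained ['A427D', 'R853I', 'Q623T'] -> total ['A427D', 'Q623T', 'R853I']

Answer: A427D,Q623T,R853I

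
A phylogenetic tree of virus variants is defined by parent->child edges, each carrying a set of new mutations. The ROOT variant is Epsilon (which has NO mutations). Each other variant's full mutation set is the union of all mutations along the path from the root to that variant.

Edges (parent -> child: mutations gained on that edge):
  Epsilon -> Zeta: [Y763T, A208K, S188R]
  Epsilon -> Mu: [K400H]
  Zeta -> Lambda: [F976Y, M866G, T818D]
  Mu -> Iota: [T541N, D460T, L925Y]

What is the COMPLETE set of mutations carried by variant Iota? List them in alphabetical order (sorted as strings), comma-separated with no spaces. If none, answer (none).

At Epsilon: gained [] -> total []
At Mu: gained ['K400H'] -> total ['K400H']
At Iota: gained ['T541N', 'D460T', 'L925Y'] -> total ['D460T', 'K400H', 'L925Y', 'T541N']

Answer: D460T,K400H,L925Y,T541N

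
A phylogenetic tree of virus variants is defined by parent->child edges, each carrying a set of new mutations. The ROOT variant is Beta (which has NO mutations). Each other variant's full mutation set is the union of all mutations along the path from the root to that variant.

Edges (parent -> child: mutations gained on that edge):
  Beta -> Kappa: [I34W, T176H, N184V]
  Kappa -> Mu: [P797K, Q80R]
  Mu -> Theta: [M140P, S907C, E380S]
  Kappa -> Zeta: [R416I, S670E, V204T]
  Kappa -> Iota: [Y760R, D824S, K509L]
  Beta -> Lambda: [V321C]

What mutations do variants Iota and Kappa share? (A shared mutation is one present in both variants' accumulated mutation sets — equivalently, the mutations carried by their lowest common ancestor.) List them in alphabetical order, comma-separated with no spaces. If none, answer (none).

Answer: I34W,N184V,T176H

Derivation:
Accumulating mutations along path to Iota:
  At Beta: gained [] -> total []
  At Kappa: gained ['I34W', 'T176H', 'N184V'] -> total ['I34W', 'N184V', 'T176H']
  At Iota: gained ['Y760R', 'D824S', 'K509L'] -> total ['D824S', 'I34W', 'K509L', 'N184V', 'T176H', 'Y760R']
Mutations(Iota) = ['D824S', 'I34W', 'K509L', 'N184V', 'T176H', 'Y760R']
Accumulating mutations along path to Kappa:
  At Beta: gained [] -> total []
  At Kappa: gained ['I34W', 'T176H', 'N184V'] -> total ['I34W', 'N184V', 'T176H']
Mutations(Kappa) = ['I34W', 'N184V', 'T176H']
Intersection: ['D824S', 'I34W', 'K509L', 'N184V', 'T176H', 'Y760R'] ∩ ['I34W', 'N184V', 'T176H'] = ['I34W', 'N184V', 'T176H']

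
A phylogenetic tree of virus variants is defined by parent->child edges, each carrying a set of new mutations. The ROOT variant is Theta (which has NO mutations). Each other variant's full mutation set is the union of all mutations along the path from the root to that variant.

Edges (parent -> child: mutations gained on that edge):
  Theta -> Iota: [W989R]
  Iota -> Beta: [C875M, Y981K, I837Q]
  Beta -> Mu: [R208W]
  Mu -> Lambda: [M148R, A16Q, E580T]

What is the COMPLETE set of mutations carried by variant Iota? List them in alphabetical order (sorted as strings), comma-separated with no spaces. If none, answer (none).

At Theta: gained [] -> total []
At Iota: gained ['W989R'] -> total ['W989R']

Answer: W989R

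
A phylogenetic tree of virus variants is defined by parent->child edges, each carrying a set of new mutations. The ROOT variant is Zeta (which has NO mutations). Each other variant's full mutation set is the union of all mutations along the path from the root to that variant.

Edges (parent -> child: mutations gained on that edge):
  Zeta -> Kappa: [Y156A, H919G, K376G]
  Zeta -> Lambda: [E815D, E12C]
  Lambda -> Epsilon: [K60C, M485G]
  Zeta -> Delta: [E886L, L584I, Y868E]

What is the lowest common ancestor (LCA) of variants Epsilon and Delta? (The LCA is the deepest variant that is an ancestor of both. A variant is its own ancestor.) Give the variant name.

Answer: Zeta

Derivation:
Path from root to Epsilon: Zeta -> Lambda -> Epsilon
  ancestors of Epsilon: {Zeta, Lambda, Epsilon}
Path from root to Delta: Zeta -> Delta
  ancestors of Delta: {Zeta, Delta}
Common ancestors: {Zeta}
Walk up from Delta: Delta (not in ancestors of Epsilon), Zeta (in ancestors of Epsilon)
Deepest common ancestor (LCA) = Zeta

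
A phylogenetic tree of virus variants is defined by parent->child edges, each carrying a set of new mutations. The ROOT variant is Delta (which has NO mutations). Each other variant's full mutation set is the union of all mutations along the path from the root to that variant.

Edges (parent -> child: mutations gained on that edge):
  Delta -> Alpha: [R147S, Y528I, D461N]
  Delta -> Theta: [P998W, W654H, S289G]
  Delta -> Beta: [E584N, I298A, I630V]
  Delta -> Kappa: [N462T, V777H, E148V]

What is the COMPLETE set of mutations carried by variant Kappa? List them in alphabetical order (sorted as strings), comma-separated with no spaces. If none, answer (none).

Answer: E148V,N462T,V777H

Derivation:
At Delta: gained [] -> total []
At Kappa: gained ['N462T', 'V777H', 'E148V'] -> total ['E148V', 'N462T', 'V777H']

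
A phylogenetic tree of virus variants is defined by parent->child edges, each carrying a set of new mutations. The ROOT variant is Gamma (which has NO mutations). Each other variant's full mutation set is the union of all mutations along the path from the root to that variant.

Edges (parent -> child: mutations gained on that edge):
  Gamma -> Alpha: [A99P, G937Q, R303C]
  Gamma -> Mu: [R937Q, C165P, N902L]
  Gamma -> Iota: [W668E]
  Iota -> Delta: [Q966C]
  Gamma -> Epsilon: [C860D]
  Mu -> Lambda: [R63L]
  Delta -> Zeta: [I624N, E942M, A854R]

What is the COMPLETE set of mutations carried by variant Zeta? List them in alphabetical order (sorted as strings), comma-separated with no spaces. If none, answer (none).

Answer: A854R,E942M,I624N,Q966C,W668E

Derivation:
At Gamma: gained [] -> total []
At Iota: gained ['W668E'] -> total ['W668E']
At Delta: gained ['Q966C'] -> total ['Q966C', 'W668E']
At Zeta: gained ['I624N', 'E942M', 'A854R'] -> total ['A854R', 'E942M', 'I624N', 'Q966C', 'W668E']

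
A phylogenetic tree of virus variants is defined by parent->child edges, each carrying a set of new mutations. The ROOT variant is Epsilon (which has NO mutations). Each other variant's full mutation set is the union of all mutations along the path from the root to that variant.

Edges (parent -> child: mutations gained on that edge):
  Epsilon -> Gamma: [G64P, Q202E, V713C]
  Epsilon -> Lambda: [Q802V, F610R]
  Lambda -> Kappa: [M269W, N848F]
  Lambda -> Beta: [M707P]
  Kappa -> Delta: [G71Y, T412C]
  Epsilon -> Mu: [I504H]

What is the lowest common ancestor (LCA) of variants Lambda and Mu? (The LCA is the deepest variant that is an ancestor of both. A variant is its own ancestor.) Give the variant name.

Answer: Epsilon

Derivation:
Path from root to Lambda: Epsilon -> Lambda
  ancestors of Lambda: {Epsilon, Lambda}
Path from root to Mu: Epsilon -> Mu
  ancestors of Mu: {Epsilon, Mu}
Common ancestors: {Epsilon}
Walk up from Mu: Mu (not in ancestors of Lambda), Epsilon (in ancestors of Lambda)
Deepest common ancestor (LCA) = Epsilon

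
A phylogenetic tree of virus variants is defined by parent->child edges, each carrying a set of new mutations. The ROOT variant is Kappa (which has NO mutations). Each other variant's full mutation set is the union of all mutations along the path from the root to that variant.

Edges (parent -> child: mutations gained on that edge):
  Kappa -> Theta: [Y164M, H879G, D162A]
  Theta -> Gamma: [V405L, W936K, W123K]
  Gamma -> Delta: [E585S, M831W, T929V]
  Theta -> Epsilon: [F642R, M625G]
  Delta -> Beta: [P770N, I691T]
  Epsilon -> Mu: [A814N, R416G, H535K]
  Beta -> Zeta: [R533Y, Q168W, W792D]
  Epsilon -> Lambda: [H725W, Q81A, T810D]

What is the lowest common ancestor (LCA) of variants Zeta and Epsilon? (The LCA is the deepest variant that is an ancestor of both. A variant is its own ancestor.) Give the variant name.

Answer: Theta

Derivation:
Path from root to Zeta: Kappa -> Theta -> Gamma -> Delta -> Beta -> Zeta
  ancestors of Zeta: {Kappa, Theta, Gamma, Delta, Beta, Zeta}
Path from root to Epsilon: Kappa -> Theta -> Epsilon
  ancestors of Epsilon: {Kappa, Theta, Epsilon}
Common ancestors: {Kappa, Theta}
Walk up from Epsilon: Epsilon (not in ancestors of Zeta), Theta (in ancestors of Zeta), Kappa (in ancestors of Zeta)
Deepest common ancestor (LCA) = Theta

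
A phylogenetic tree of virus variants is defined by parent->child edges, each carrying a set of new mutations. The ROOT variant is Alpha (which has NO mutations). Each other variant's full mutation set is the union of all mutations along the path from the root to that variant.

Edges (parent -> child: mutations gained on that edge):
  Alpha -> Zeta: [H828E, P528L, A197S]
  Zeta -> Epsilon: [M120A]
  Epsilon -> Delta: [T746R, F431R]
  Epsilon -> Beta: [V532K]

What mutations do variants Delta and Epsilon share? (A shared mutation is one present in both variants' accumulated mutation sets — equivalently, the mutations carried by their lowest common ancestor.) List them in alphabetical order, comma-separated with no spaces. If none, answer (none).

Accumulating mutations along path to Delta:
  At Alpha: gained [] -> total []
  At Zeta: gained ['H828E', 'P528L', 'A197S'] -> total ['A197S', 'H828E', 'P528L']
  At Epsilon: gained ['M120A'] -> total ['A197S', 'H828E', 'M120A', 'P528L']
  At Delta: gained ['T746R', 'F431R'] -> total ['A197S', 'F431R', 'H828E', 'M120A', 'P528L', 'T746R']
Mutations(Delta) = ['A197S', 'F431R', 'H828E', 'M120A', 'P528L', 'T746R']
Accumulating mutations along path to Epsilon:
  At Alpha: gained [] -> total []
  At Zeta: gained ['H828E', 'P528L', 'A197S'] -> total ['A197S', 'H828E', 'P528L']
  At Epsilon: gained ['M120A'] -> total ['A197S', 'H828E', 'M120A', 'P528L']
Mutations(Epsilon) = ['A197S', 'H828E', 'M120A', 'P528L']
Intersection: ['A197S', 'F431R', 'H828E', 'M120A', 'P528L', 'T746R'] ∩ ['A197S', 'H828E', 'M120A', 'P528L'] = ['A197S', 'H828E', 'M120A', 'P528L']

Answer: A197S,H828E,M120A,P528L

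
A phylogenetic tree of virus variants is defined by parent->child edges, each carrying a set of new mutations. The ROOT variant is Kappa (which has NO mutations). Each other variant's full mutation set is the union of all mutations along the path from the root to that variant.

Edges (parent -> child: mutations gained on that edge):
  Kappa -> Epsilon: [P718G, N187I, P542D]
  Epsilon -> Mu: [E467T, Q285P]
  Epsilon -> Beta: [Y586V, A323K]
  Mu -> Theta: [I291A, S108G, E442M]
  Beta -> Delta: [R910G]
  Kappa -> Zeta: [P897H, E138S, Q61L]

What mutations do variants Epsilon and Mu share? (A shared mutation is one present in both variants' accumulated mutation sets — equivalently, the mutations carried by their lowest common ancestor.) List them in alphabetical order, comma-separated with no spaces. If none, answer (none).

Accumulating mutations along path to Epsilon:
  At Kappa: gained [] -> total []
  At Epsilon: gained ['P718G', 'N187I', 'P542D'] -> total ['N187I', 'P542D', 'P718G']
Mutations(Epsilon) = ['N187I', 'P542D', 'P718G']
Accumulating mutations along path to Mu:
  At Kappa: gained [] -> total []
  At Epsilon: gained ['P718G', 'N187I', 'P542D'] -> total ['N187I', 'P542D', 'P718G']
  At Mu: gained ['E467T', 'Q285P'] -> total ['E467T', 'N187I', 'P542D', 'P718G', 'Q285P']
Mutations(Mu) = ['E467T', 'N187I', 'P542D', 'P718G', 'Q285P']
Intersection: ['N187I', 'P542D', 'P718G'] ∩ ['E467T', 'N187I', 'P542D', 'P718G', 'Q285P'] = ['N187I', 'P542D', 'P718G']

Answer: N187I,P542D,P718G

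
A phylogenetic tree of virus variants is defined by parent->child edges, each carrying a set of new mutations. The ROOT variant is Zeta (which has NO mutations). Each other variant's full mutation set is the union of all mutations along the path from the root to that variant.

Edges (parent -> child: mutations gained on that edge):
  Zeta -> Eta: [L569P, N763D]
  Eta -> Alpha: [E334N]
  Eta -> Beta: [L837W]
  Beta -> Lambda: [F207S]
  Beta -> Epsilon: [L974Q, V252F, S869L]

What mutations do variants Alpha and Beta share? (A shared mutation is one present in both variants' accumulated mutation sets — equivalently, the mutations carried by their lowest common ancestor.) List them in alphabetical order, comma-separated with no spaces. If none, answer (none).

Answer: L569P,N763D

Derivation:
Accumulating mutations along path to Alpha:
  At Zeta: gained [] -> total []
  At Eta: gained ['L569P', 'N763D'] -> total ['L569P', 'N763D']
  At Alpha: gained ['E334N'] -> total ['E334N', 'L569P', 'N763D']
Mutations(Alpha) = ['E334N', 'L569P', 'N763D']
Accumulating mutations along path to Beta:
  At Zeta: gained [] -> total []
  At Eta: gained ['L569P', 'N763D'] -> total ['L569P', 'N763D']
  At Beta: gained ['L837W'] -> total ['L569P', 'L837W', 'N763D']
Mutations(Beta) = ['L569P', 'L837W', 'N763D']
Intersection: ['E334N', 'L569P', 'N763D'] ∩ ['L569P', 'L837W', 'N763D'] = ['L569P', 'N763D']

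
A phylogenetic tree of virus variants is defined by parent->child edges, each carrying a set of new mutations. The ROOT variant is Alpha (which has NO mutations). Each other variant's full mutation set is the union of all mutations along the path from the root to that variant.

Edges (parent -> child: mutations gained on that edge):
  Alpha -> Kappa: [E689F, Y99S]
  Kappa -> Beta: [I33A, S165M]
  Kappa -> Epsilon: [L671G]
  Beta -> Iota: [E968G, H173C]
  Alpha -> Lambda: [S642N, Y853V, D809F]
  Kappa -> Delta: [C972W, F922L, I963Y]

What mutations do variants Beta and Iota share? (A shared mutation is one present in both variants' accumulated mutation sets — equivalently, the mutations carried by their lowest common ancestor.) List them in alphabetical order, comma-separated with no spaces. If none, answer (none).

Answer: E689F,I33A,S165M,Y99S

Derivation:
Accumulating mutations along path to Beta:
  At Alpha: gained [] -> total []
  At Kappa: gained ['E689F', 'Y99S'] -> total ['E689F', 'Y99S']
  At Beta: gained ['I33A', 'S165M'] -> total ['E689F', 'I33A', 'S165M', 'Y99S']
Mutations(Beta) = ['E689F', 'I33A', 'S165M', 'Y99S']
Accumulating mutations along path to Iota:
  At Alpha: gained [] -> total []
  At Kappa: gained ['E689F', 'Y99S'] -> total ['E689F', 'Y99S']
  At Beta: gained ['I33A', 'S165M'] -> total ['E689F', 'I33A', 'S165M', 'Y99S']
  At Iota: gained ['E968G', 'H173C'] -> total ['E689F', 'E968G', 'H173C', 'I33A', 'S165M', 'Y99S']
Mutations(Iota) = ['E689F', 'E968G', 'H173C', 'I33A', 'S165M', 'Y99S']
Intersection: ['E689F', 'I33A', 'S165M', 'Y99S'] ∩ ['E689F', 'E968G', 'H173C', 'I33A', 'S165M', 'Y99S'] = ['E689F', 'I33A', 'S165M', 'Y99S']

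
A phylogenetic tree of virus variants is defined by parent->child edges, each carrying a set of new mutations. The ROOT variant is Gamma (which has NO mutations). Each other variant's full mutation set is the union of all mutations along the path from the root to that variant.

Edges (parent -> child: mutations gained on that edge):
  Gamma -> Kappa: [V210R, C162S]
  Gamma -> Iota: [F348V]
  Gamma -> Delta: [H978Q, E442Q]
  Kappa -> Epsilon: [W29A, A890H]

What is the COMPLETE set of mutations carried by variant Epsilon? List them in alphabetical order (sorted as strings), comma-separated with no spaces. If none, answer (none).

Answer: A890H,C162S,V210R,W29A

Derivation:
At Gamma: gained [] -> total []
At Kappa: gained ['V210R', 'C162S'] -> total ['C162S', 'V210R']
At Epsilon: gained ['W29A', 'A890H'] -> total ['A890H', 'C162S', 'V210R', 'W29A']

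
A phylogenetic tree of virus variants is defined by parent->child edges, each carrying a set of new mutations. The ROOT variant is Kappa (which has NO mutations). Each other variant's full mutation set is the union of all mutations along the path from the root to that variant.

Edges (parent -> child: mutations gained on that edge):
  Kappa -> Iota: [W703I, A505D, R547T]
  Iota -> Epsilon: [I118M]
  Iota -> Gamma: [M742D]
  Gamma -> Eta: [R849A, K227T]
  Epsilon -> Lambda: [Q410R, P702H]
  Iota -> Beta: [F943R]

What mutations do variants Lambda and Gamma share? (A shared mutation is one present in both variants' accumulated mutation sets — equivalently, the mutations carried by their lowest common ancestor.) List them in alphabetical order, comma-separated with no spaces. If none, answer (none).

Accumulating mutations along path to Lambda:
  At Kappa: gained [] -> total []
  At Iota: gained ['W703I', 'A505D', 'R547T'] -> total ['A505D', 'R547T', 'W703I']
  At Epsilon: gained ['I118M'] -> total ['A505D', 'I118M', 'R547T', 'W703I']
  At Lambda: gained ['Q410R', 'P702H'] -> total ['A505D', 'I118M', 'P702H', 'Q410R', 'R547T', 'W703I']
Mutations(Lambda) = ['A505D', 'I118M', 'P702H', 'Q410R', 'R547T', 'W703I']
Accumulating mutations along path to Gamma:
  At Kappa: gained [] -> total []
  At Iota: gained ['W703I', 'A505D', 'R547T'] -> total ['A505D', 'R547T', 'W703I']
  At Gamma: gained ['M742D'] -> total ['A505D', 'M742D', 'R547T', 'W703I']
Mutations(Gamma) = ['A505D', 'M742D', 'R547T', 'W703I']
Intersection: ['A505D', 'I118M', 'P702H', 'Q410R', 'R547T', 'W703I'] ∩ ['A505D', 'M742D', 'R547T', 'W703I'] = ['A505D', 'R547T', 'W703I']

Answer: A505D,R547T,W703I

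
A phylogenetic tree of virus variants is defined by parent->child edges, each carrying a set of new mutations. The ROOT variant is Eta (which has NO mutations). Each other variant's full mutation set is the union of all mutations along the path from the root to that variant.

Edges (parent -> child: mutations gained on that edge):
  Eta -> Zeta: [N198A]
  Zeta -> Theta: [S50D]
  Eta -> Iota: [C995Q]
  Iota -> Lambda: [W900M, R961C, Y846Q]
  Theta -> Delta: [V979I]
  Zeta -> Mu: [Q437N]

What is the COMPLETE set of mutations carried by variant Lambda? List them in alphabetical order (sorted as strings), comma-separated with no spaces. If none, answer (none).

Answer: C995Q,R961C,W900M,Y846Q

Derivation:
At Eta: gained [] -> total []
At Iota: gained ['C995Q'] -> total ['C995Q']
At Lambda: gained ['W900M', 'R961C', 'Y846Q'] -> total ['C995Q', 'R961C', 'W900M', 'Y846Q']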